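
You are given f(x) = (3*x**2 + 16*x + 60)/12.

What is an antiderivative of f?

An antiderivative is F(x) = x*(x**2 + 8*x + 60)/12.

Differentiate the proposed F(x) back; it has to land on f(x) exactly.
Check: d/dx[x*(x**2 + 8*x + 60)/12] = x**2/4 + 4*x/3 + 5, which equals f(x).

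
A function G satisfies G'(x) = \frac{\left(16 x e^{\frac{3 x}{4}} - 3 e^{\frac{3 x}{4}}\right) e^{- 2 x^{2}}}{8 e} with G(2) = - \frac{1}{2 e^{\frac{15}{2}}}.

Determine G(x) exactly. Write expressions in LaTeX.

G'(x) matches the chain-rule pattern g'(h)*h' with inner function h(x) = - 2 x^{2} + \frac{3 x}{4} - 1; substituting u = h(x) collapses the integral.
A general antiderivative is - \frac{e^{- 2 x^{2} + \frac{3 x}{4} - 1}}{2} + C.
The condition gives C = - \frac{1}{2 e^{\frac{15}{2}}} - (- \frac{1}{2 e^{\frac{15}{2}}}) = 0.
So G(x) = - \frac{e^{- 2 x^{2} + \frac{3 x}{4} - 1}}{2}.
Check: d/dx[- \frac{e^{- 2 x^{2} + \frac{3 x}{4} - 1}}{2}] = \frac{\left(16 x - 3\right) e^{\frac{3 x}{4}} e^{- 2 x^{2}}}{8 e}, which equals G'(x).

G(x) = - \frac{e^{- 2 x^{2} + \frac{3 x}{4} - 1}}{2}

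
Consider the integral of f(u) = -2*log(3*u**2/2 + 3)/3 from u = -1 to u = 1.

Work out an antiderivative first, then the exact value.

Antiderivative: F(u) = -2*u*log(3*u**2/2 + 3)/3 + 4*u/3 - 4*sqrt(2)*atan(sqrt(2)*u/2)/3; value = -8*sqrt(2)*atan(sqrt(2)/2)/3 - 4*log(9/2)/3 + 8/3

Check any antiderivative F(u) by computing F'(u) and comparing it with f(u).
F(u) = -2*u*log(3*u**2/2 + 3)/3 + 4*u/3 - 4*sqrt(2)*atan(sqrt(2)*u/2)/3 is an antiderivative of f.
Check: d/du[-2*u*log(3*u**2/2 + 3)/3 + 4*u/3 - 4*sqrt(2)*atan(sqrt(2)*u/2)/3] = -2*log(u**2/2 + 1)/3 - 2*log(3)/3, which equals f(u).
F(1) = -4*sqrt(2)*atan(sqrt(2)/2)/3 - 2*log(9/2)/3 + 4/3; F(-1) = -4/3 + 2*log(9/2)/3 + 4*sqrt(2)*atan(sqrt(2)/2)/3.
Integral = F(1) - F(-1) = -8*sqrt(2)*atan(sqrt(2)/2)/3 - 4*log(9/2)/3 + 8/3.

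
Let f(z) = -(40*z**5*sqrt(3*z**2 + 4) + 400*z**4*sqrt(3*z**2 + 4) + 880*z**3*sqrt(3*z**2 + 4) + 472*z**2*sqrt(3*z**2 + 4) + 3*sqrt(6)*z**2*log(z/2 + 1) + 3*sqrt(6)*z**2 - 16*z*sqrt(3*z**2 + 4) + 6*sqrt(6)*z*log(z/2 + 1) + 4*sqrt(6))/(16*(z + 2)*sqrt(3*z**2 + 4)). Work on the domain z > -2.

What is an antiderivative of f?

An antiderivative F(z) passes only if d/dz[F] lands on f(z) exactly.
Check: d/dz[(-24*z**5 - 240*z**4 - 240*z**3 + 12*z**2 - 3*sqrt(6)*sqrt(3*z**2 + 4)*log(z/2 + 1) + 80)/48] = (-40*z**5*sqrt(3*z**2 + 4) - 400*z**4*sqrt(3*z**2 + 4) - 880*z**3*sqrt(3*z**2 + 4) - 472*z**2*sqrt(3*z**2 + 4) - 3*sqrt(6)*z**2*log(z/2 + 1) - 3*sqrt(6)*z**2 + 16*z*sqrt(3*z**2 + 4) - 6*sqrt(6)*z*log(z/2 + 1) - 4*sqrt(6))/(16*z*sqrt(3*z**2 + 4) + 32*sqrt(3*z**2 + 4)), which equals f(z).

An antiderivative is F(z) = (-24*z**5 - 240*z**4 - 240*z**3 + 12*z**2 - 3*sqrt(6)*sqrt(3*z**2 + 4)*log(z/2 + 1) + 80)/48.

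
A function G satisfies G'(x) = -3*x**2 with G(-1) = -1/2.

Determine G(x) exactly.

G(x) = -(2*x**3 + 3)/2

Whatever form G(x) takes, its d/dx must return the stated G'(x).
A general antiderivative is -x**3 - 1/2 + C.
The condition gives C = -1/2 - (1/2) = -1.
So G(x) = -(2*x**3 + 3)/2.
Check: d/dx[-(2*x**3 + 3)/2] = -3*x**2 = G'(x).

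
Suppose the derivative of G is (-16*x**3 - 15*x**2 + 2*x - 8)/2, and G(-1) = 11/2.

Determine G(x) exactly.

Any candidate G(x) must reproduce the stated G'(x) exactly.
A general antiderivative is -2*x**4 - 5*x**3/2 + x**2/2 - 4*x + C.
The condition gives C = 11/2 - (5) = 1/2.
So G(x) = -2*x**4 - 5*x**3/2 + x**2/2 - 4*x + 1/2.
Check: d/dx[-2*x**4 - 5*x**3/2 + x**2/2 - 4*x + 1/2] = -8*x**3 - 15*x**2/2 + x - 4, which equals G'(x).

G(x) = -2*x**4 - 5*x**3/2 + x**2/2 - 4*x + 1/2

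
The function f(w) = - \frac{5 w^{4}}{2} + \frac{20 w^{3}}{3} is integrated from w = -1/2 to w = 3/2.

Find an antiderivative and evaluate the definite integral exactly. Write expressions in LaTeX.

Antiderivative: F(w) = - \frac{w^{5}}{2} + \frac{5 w^{4}}{3}; value = \frac{217}{48}

Integrate term by term and add the pieces.
F(w) = - \frac{w^{5}}{2} + \frac{5 w^{4}}{3} is an antiderivative of f.
Check: d/dw[- \frac{w^{5}}{2} + \frac{5 w^{4}}{3}] = - \frac{5 w^{4}}{2} + \frac{20 w^{3}}{3} = f(w).
F(3/2) = \frac{297}{64}; F(-1/2) = \frac{23}{192}.
Integral = F(3/2) - F(-1/2) = \frac{217}{48}.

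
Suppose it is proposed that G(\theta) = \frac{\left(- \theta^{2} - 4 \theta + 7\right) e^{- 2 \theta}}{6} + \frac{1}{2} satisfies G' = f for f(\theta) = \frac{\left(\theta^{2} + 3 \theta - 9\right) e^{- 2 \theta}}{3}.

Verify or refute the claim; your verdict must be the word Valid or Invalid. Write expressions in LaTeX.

d/d\theta[G] = \frac{\left(\theta^{2} + 3 \theta - 9\right) e^{- 2 \theta}}{3}
This equals f(\theta) exactly, so the claim holds.

Valid - the claim checks out under differentiation.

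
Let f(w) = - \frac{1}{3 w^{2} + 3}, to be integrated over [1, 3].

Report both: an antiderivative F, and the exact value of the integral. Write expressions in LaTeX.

Any candidate F(w) must reproduce f(w) exactly when differentiated.
F(w) = - \frac{\operatorname{atan}{\left(w \right)}}{3} is an antiderivative of f.
Check: d/dw[- \frac{\operatorname{atan}{\left(w \right)}}{3}] = - \frac{1}{3 w^{2} + 3} = f(w).
F(3) = - \frac{\operatorname{atan}{\left(3 \right)}}{3}; F(1) = - \frac{\pi}{12}.
Integral = F(3) - F(1) = - \frac{\operatorname{atan}{\left(3 \right)}}{3} + \frac{\pi}{12}.

Antiderivative: F(w) = - \frac{\operatorname{atan}{\left(w \right)}}{3}; value = - \frac{\operatorname{atan}{\left(3 \right)}}{3} + \frac{\pi}{12}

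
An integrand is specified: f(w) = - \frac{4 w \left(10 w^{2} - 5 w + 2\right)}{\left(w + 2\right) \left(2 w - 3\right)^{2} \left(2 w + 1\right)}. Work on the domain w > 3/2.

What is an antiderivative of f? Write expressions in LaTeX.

An antiderivative is F(w) = - \frac{965 \log{\left(w - \frac{3}{2} \right)}}{392} + \frac{7 \log{\left(w + \frac{1}{2} \right)}}{24} - \frac{416 \log{\left(w + 2 \right)}}{147} + \frac{51}{28 w - 42}.

Factor the denominator (\left(w + 2\right) \left(2 w - 3\right)^{2} \left(2 w + 1\right)) and decompose: f = \frac{7}{12 \left(2 w + 1\right)} - \frac{965}{196 \left(2 w - 3\right)} - \frac{51}{7 \left(2 w - 3\right)^{2}} - \frac{416}{147 \left(w + 2\right)}; each piece integrates to a log, atan, or power term.
Check: d/dw[- \frac{965 \log{\left(w - \frac{3}{2} \right)}}{392} + \frac{7 \log{\left(w + \frac{1}{2} \right)}}{24} - \frac{416 \log{\left(w + 2 \right)}}{147} + \frac{51}{28 w - 42}] = \frac{- 40 w^{3} + 20 w^{2} - 8 w}{8 w^{4} - 4 w^{3} - 34 w^{2} + 21 w + 18}, which equals f(w).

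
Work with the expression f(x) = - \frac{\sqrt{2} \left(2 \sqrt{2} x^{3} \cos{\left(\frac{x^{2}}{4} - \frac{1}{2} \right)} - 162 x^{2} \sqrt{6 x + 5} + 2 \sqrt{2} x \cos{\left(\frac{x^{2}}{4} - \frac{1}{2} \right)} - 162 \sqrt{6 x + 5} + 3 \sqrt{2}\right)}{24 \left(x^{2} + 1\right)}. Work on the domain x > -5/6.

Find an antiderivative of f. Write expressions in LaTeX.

An antiderivative is F(x) = 9 x \sqrt{3 x + \frac{5}{2}} + \frac{15 \sqrt{3 x + \frac{5}{2}}}{2} - \frac{\sin{\left(\frac{x^{2}}{4} - \frac{1}{2} \right)}}{3} - \frac{\operatorname{atan}{\left(x \right)}}{4}.

Check any antiderivative F(x) by computing F'(x) and comparing it with f(x).
Check: d/dx[9 x \sqrt{3 x + \frac{5}{2}} + \frac{15 \sqrt{3 x + \frac{5}{2}}}{2} - \frac{\sin{\left(\frac{x^{2}}{4} - \frac{1}{2} \right)}}{3} - \frac{\operatorname{atan}{\left(x \right)}}{4}] = \frac{- 2 \sqrt{2} x^{3} \sqrt{6 x + 5} \cos{\left(\frac{x^{2}}{4} - \frac{1}{2} \right)} + 972 x^{3} + 810 x^{2} - 2 \sqrt{2} x \sqrt{6 x + 5} \cos{\left(\frac{x^{2}}{4} - \frac{1}{2} \right)} + 972 x - 3 \sqrt{2} \sqrt{6 x + 5} + 810}{12 \sqrt{2} x^{2} \sqrt{6 x + 5} + 12 \sqrt{2} \sqrt{6 x + 5}}, which equals f(x).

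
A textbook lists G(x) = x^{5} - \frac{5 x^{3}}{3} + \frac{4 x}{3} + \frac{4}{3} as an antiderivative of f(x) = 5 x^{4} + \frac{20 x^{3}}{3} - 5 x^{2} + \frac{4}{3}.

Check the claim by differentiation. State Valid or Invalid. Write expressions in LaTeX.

d/dx[G] = 5 x^{4} - 5 x^{2} + \frac{4}{3}
d/dx[G] - f(x) = - \frac{20 x^{3}}{3} != 0.

Invalid: d/dx[G] - f = - \frac{20 x^{3}}{3}, which is not 0.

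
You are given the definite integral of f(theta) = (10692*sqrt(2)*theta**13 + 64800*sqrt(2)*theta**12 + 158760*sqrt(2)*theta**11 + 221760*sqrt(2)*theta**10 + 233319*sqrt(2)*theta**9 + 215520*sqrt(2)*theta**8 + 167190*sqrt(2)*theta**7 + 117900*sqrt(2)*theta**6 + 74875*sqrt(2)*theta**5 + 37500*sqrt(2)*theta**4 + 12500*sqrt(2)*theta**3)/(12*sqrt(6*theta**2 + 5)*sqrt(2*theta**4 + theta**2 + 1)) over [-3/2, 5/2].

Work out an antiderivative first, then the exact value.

Antiderivative: F(theta) = sqrt(2)*(81*theta**8*sqrt(6*theta**2 + 5)*sqrt(2*theta**4 + theta**2 + 1) + 540*theta**7*sqrt(6*theta**2 + 5)*sqrt(2*theta**4 + theta**2 + 1) + 1350*theta**6*sqrt(6*theta**2 + 5)*sqrt(2*theta**4 + theta**2 + 1) + 1500*theta**5*sqrt(6*theta**2 + 5)*sqrt(2*theta**4 + theta**2 + 1) + 625*theta**4*sqrt(6*theta**2 + 5)*sqrt(2*theta**4 + theta**2 + 1))/12; value = -27*sqrt(7918)/4096 + 244140625*sqrt(116110)/12288

An antiderivative F(theta) passes only if d/dtheta[F] lands on f(theta) exactly.
F(theta) = sqrt(2)*(81*theta**8*sqrt(6*theta**2 + 5)*sqrt(2*theta**4 + theta**2 + 1) + 540*theta**7*sqrt(6*theta**2 + 5)*sqrt(2*theta**4 + theta**2 + 1) + 1350*theta**6*sqrt(6*theta**2 + 5)*sqrt(2*theta**4 + theta**2 + 1) + 1500*theta**5*sqrt(6*theta**2 + 5)*sqrt(2*theta**4 + theta**2 + 1) + 625*theta**4*sqrt(6*theta**2 + 5)*sqrt(2*theta**4 + theta**2 + 1))/12 is an antiderivative of f.
Check: d/dtheta[sqrt(2)*(81*theta**8*sqrt(6*theta**2 + 5)*sqrt(2*theta**4 + theta**2 + 1) + 540*theta**7*sqrt(6*theta**2 + 5)*sqrt(2*theta**4 + theta**2 + 1) + 1350*theta**6*sqrt(6*theta**2 + 5)*sqrt(2*theta**4 + theta**2 + 1) + 1500*theta**5*sqrt(6*theta**2 + 5)*sqrt(2*theta**4 + theta**2 + 1) + 625*theta**4*sqrt(6*theta**2 + 5)*sqrt(2*theta**4 + theta**2 + 1))/12] = (10692*sqrt(2)*theta**13 + 64800*sqrt(2)*theta**12 + 158760*sqrt(2)*theta**11 + 221760*sqrt(2)*theta**10 + 233319*sqrt(2)*theta**9 + 215520*sqrt(2)*theta**8 + 167190*sqrt(2)*theta**7 + 117900*sqrt(2)*theta**6 + 74875*sqrt(2)*theta**5 + 37500*sqrt(2)*theta**4 + 12500*sqrt(2)*theta**3)/(12*sqrt(6*theta**2 + 5)*sqrt(2*theta**4 + theta**2 + 1)) = f(theta).
F(5/2) = 244140625*sqrt(116110)/12288; F(-3/2) = 27*sqrt(7918)/4096.
Integral = F(5/2) - F(-3/2) = -27*sqrt(7918)/4096 + 244140625*sqrt(116110)/12288.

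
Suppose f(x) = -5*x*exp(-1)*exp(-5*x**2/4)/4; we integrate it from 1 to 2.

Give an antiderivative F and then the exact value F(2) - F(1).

Antiderivative: F(x) = exp(-5*x**2/4 - 1)/2; value = -exp(-9/4)/2 + exp(-6)/2

f matches the chain-rule pattern g'(h)*h' with inner function h(x) = -5*x**2/4 - 1; substituting u = h(x) collapses the integral.
F(x) = exp(-5*x**2/4 - 1)/2 is an antiderivative of f.
Check: d/dx[exp(-5*x**2/4 - 1)/2] = -5*x*exp(-1)*exp(-5*x**2/4)/4 = f(x).
F(2) = exp(-6)/2; F(1) = exp(-9/4)/2.
Integral = F(2) - F(1) = -exp(-9/4)/2 + exp(-6)/2.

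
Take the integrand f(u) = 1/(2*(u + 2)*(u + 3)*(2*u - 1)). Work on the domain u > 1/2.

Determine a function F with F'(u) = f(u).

An antiderivative is F(u) = log(u - 1/2)/35 - log(u + 2)/10 + log(u + 3)/14.

The denominator factors as 2*(u + 2)*(u + 3)*(2*u - 1); partial fractions split f into directly integrable pieces: 2/(35*(2*u - 1)) + 1/(14*(u + 3)) - 1/(10*(u + 2)).
Check: d/du[log(u - 1/2)/35 - log(u + 2)/10 + log(u + 3)/14] = 1/(4*u**3 + 18*u**2 + 14*u - 12), which equals f(u).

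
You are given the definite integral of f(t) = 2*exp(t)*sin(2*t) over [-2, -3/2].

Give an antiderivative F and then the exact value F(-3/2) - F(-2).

Antiderivative: F(t) = 2*exp(t)*sin(2*t)/5 - 4*exp(t)*cos(2*t)/5; value = 4*exp(-2)*cos(4)/5 + 2*exp(-2)*sin(4)/5 - 2*exp(-3/2)*sin(3)/5 - 4*exp(-3/2)*cos(3)/5

Whatever form F(t) takes, F'(t) = f(t) is non-negotiable.
F(t) = 2*exp(t)*sin(2*t)/5 - 4*exp(t)*cos(2*t)/5 is an antiderivative of f.
Check: d/dt[2*exp(t)*sin(2*t)/5 - 4*exp(t)*cos(2*t)/5] = 2*exp(t)*sin(2*t) = f(t).
F(-3/2) = -2*exp(-3/2)*sin(3)/5 - 4*exp(-3/2)*cos(3)/5; F(-2) = -2*exp(-2)*sin(4)/5 - 4*exp(-2)*cos(4)/5.
Integral = F(-3/2) - F(-2) = 4*exp(-2)*cos(4)/5 + 2*exp(-2)*sin(4)/5 - 2*exp(-3/2)*sin(3)/5 - 4*exp(-3/2)*cos(3)/5.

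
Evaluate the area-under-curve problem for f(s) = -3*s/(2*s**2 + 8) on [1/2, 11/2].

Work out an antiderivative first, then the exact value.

The substitution u = s**2 + 4 works: f is exactly (dF/du)*(du/ds) for that inner function.
F(s) = -3*log(s**2 + 4)/4 is an antiderivative of f.
Check: d/ds[-3*log(s**2 + 4)/4] = -3*s/(2*s**2 + 8) = f(s).
F(11/2) = -3*log(137/4)/4; F(1/2) = -3*log(17/4)/4.
Integral = F(11/2) - F(1/2) = -3*log(137/4)/4 + 3*log(17/4)/4.

Antiderivative: F(s) = -3*log(s**2 + 4)/4; value = -3*log(137/4)/4 + 3*log(17/4)/4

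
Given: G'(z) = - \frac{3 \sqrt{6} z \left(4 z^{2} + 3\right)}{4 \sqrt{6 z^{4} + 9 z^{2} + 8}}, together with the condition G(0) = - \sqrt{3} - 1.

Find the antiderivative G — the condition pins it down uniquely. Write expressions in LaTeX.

G(z) = - \frac{3 \sqrt{z^{4} + \frac{3 z^{2}}{2} + \frac{4}{3}}}{2} - 1

G'(z) matches the chain-rule pattern g'(h)*h' with inner function h(z) = z^{4} + \frac{3 z^{2}}{2} + \frac{4}{3}; substituting u = h(z) collapses the integral.
A general antiderivative is - \frac{3 \sqrt{z^{4} + \frac{3 z^{2}}{2} + \frac{4}{3}}}{2} + C.
The condition gives C = - \sqrt{3} - 1 - (- \sqrt{3}) = -1.
So G(z) = - \frac{3 \sqrt{z^{4} + \frac{3 z^{2}}{2} + \frac{4}{3}}}{2} - 1.
Check: d/dz[- \frac{3 \sqrt{z^{4} + \frac{3 z^{2}}{2} + \frac{4}{3}}}{2} - 1] = \frac{- 12 \sqrt{6} z^{3} - 9 \sqrt{6} z}{4 \sqrt{6 z^{4} + 9 z^{2} + 8}}, which equals G'(z).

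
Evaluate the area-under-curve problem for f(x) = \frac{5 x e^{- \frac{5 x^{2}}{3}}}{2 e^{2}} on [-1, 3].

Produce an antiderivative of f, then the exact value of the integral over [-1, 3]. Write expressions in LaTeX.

Antiderivative: F(x) = - \frac{3 e^{- \frac{5 x^{2}}{3}}}{4 e^{2}}; value = - \frac{3}{4 e^{17}} + \frac{3}{4 e^{\frac{11}{3}}}

f matches the chain-rule pattern g'(h)*h' with inner function h(x) = - \frac{5 x^{2}}{3} - 2; substituting u = h(x) collapses the integral.
F(x) = - \frac{3 e^{- \frac{5 x^{2}}{3}}}{4 e^{2}} is an antiderivative of f.
Check: d/dx[- \frac{3 e^{- \frac{5 x^{2}}{3}}}{4 e^{2}}] = \frac{5 x e^{- \frac{5 x^{2}}{3}}}{2 e^{2}} = f(x).
F(3) = - \frac{3}{4 e^{17}}; F(-1) = - \frac{3}{4 e^{\frac{11}{3}}}.
Integral = F(3) - F(-1) = - \frac{3}{4 e^{17}} + \frac{3}{4 e^{\frac{11}{3}}}.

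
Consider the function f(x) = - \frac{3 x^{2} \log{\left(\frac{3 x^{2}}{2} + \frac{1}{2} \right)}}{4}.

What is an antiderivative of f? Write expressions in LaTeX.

An antiderivative is F(x) = - \frac{x^{3} \log{\left(\frac{3 x^{2}}{2} + \frac{1}{2} \right)}}{4} + \frac{x^{3}}{6} - \frac{x}{6} + \frac{\sqrt{3} \operatorname{atan}{\left(\sqrt{3} x \right)}}{18}.

Whatever form F(x) takes, F'(x) = f(x) is non-negotiable.
Check: d/dx[- \frac{x^{3} \log{\left(\frac{3 x^{2}}{2} + \frac{1}{2} \right)}}{4} + \frac{x^{3}}{6} - \frac{x}{6} + \frac{\sqrt{3} \operatorname{atan}{\left(\sqrt{3} x \right)}}{18}] = - \frac{3 x^{2} \log{\left(3 x^{2} + 1 \right)}}{4} + \frac{3 x^{2} \log{\left(2 \right)}}{4}, which equals f(x).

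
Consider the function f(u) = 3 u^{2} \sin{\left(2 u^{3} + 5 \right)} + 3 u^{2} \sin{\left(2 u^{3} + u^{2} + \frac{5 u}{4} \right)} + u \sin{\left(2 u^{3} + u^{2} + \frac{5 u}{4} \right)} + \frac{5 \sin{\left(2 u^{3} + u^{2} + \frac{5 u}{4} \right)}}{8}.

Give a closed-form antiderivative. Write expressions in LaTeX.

The integrand splits into summands that can be handled one at a time.
Check: d/du[- \frac{\cos{\left(2 u^{3} + 5 \right)}}{2} - \frac{\cos{\left(2 u^{3} + u^{2} + \frac{5 u}{4} \right)}}{2}] = 3 u^{2} \sin{\left(2 u^{3} + 5 \right)} + 3 u^{2} \sin{\left(2 u^{3} + u^{2} + \frac{5 u}{4} \right)} + u \sin{\left(2 u^{3} + u^{2} + \frac{5 u}{4} \right)} + \frac{5 \sin{\left(2 u^{3} + u^{2} + \frac{5 u}{4} \right)}}{8} = f(u).

An antiderivative is F(u) = - \frac{\cos{\left(2 u^{3} + 5 \right)}}{2} - \frac{\cos{\left(2 u^{3} + u^{2} + \frac{5 u}{4} \right)}}{2}.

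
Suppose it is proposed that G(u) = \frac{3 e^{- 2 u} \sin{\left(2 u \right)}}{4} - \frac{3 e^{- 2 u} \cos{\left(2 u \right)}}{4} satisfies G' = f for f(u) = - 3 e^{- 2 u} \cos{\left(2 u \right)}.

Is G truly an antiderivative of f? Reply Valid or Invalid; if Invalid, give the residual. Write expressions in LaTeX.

d/du[G] = 3 e^{- 2 u} \cos{\left(2 u \right)}
d/du[G] - f(u) = 6 e^{- 2 u} \cos{\left(2 u \right)} != 0.

Invalid: d/du[G] - f = 6 e^{- 2 u} \cos{\left(2 u \right)}, which is not 0.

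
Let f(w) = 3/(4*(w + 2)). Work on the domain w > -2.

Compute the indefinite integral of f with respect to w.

For F(w) to be correct the identity F'(w) - f(w) = 0 must hold.
Check: d/dw[3*log(2*w + 4)/4] = 3/(4*w + 8), which equals f(w).

F(w) = 3*log(2*w + 4)/4 + C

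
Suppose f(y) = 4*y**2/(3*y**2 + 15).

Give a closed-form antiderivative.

For F(y) to be correct the identity F'(y) - f(y) = 0 must hold.
Check: d/dy[4*y/3 - 4*sqrt(5)*atan(sqrt(5)*y/5)/3] = 4*y**2/(3*y**2 + 15) = f(y).

An antiderivative is F(y) = 4*y/3 - 4*sqrt(5)*atan(sqrt(5)*y/5)/3.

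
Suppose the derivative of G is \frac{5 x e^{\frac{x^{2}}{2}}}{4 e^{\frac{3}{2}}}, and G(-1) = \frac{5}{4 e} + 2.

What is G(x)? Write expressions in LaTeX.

G(x) = \frac{\frac{5 e^{\frac{x^{2}}{2}}}{e^{\frac{3}{2}}} + 8}{4}

The substitution u = \frac{x^{2}}{2} - \frac{3}{2} works: G'(x) is exactly (dG/du)*(du/dx) for that inner function.
A general antiderivative is \frac{5 e^{\frac{x^{2}}{2} - \frac{3}{2}}}{4} + C.
The condition gives C = \frac{5}{4 e} + 2 - (\frac{5}{4 e}) = 2.
So G(x) = \frac{\frac{5 e^{\frac{x^{2}}{2}}}{e^{\frac{3}{2}}} + 8}{4}.
Check: d/dx[\frac{\frac{5 e^{\frac{x^{2}}{2}}}{e^{\frac{3}{2}}} + 8}{4}] = \frac{5 x e^{\frac{x^{2}}{2}}}{4 e^{\frac{3}{2}}} = G'(x).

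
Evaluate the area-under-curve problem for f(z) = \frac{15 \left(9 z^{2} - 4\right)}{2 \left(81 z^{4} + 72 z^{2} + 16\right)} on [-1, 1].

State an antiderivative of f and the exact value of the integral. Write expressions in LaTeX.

f has the shape u'v + uv' for u = - \frac{5 z}{4} and v = \frac{1}{\frac{3 z^{2}}{2} + \frac{2}{3}} — it is the derivative of the product u*v.
F(z) = - \frac{15 z}{2 \left(9 z^{2} + 4\right)} is an antiderivative of f.
Check: d/dz[- \frac{15 z}{2 \left(9 z^{2} + 4\right)}] = \frac{135 z^{2} - 60}{162 z^{4} + 144 z^{2} + 32}, which equals f(z).
F(1) = - \frac{15}{26}; F(-1) = \frac{15}{26}.
Integral = F(1) - F(-1) = - \frac{15}{13}.

Antiderivative: F(z) = - \frac{15 z}{2 \left(9 z^{2} + 4\right)}; value = - \frac{15}{13}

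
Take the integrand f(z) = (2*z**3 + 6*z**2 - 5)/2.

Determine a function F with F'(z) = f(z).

Whatever form F(z) takes, F'(z) = f(z) is non-negotiable.
Check: d/dz[z**4/4 + z**3 - 5*z/2] = z**3 + 3*z**2 - 5/2, which equals f(z).

An antiderivative is F(z) = z**4/4 + z**3 - 5*z/2.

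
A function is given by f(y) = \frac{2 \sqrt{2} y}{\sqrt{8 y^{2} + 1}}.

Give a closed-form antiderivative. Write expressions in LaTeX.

The substitution u = 4 y^{2} + \frac{1}{2} works: f is exactly (dF/du)*(du/dy) for that inner function.
Check: d/dy[\frac{\sqrt{2} \sqrt{8 y^{2} + 1}}{4}] = \frac{2 \sqrt{2} y}{\sqrt{8 y^{2} + 1}} = f(y).

An antiderivative is F(y) = \frac{\sqrt{2} \sqrt{8 y^{2} + 1}}{4}.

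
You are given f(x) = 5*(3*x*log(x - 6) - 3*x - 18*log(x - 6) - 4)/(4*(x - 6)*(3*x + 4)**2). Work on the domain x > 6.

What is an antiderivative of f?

An antiderivative is F(x) = -5*log(x - 6)/(4*(3*x + 4)).

Recognize the product-rule pattern: f = u'v + uv' with u = -5/(4*(3*x + 4)), v = log(x - 6), so integration by parts undoes it.
Check: d/dx[-5*log(x - 6)/(4*(3*x + 4))] = (15*x*log(x - 6) - 15*x - 90*log(x - 6) - 20)/(36*x**3 - 120*x**2 - 512*x - 384), which equals f(x).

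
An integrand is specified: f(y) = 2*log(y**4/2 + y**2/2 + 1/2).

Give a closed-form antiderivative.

Any candidate F(y) must reproduce f(y) exactly when differentiated.
Check: d/dy[2*y*log(y**4/2 + y**2/2 + 1/2) - 8*y - log(y**2 - y + 1) + log(y**2 + y + 1) + 2*sqrt(3)*atan(2*sqrt(3)*y/3 - sqrt(3)/3) + 2*sqrt(3)*atan(2*sqrt(3)*y/3 + sqrt(3)/3)] = 2*log(y**4 + y**2 + 1) - 2*log(2), which equals f(y).

An antiderivative is F(y) = 2*y*log(y**4/2 + y**2/2 + 1/2) - 8*y - log(y**2 - y + 1) + log(y**2 + y + 1) + 2*sqrt(3)*atan(2*sqrt(3)*y/3 - sqrt(3)/3) + 2*sqrt(3)*atan(2*sqrt(3)*y/3 + sqrt(3)/3).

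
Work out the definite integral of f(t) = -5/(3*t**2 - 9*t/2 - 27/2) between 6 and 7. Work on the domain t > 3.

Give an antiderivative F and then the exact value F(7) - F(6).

Antiderivative: F(t) = -10*log(t - 3)/27 + 10*log(t + 3/2)/27; value = -10*log(15/2)/27 - 10*log(4)/27 + 10*log(3)/27 + 10*log(17/2)/27

The denominator factors as 3*(t - 3)*(2*t + 3); partial fractions split f into directly integrable pieces: 20/(27*(2*t + 3)) - 10/(27*(t - 3)).
F(t) = -10*log(t - 3)/27 + 10*log(t + 3/2)/27 is an antiderivative of f.
Check: d/dt[-10*log(t - 3)/27 + 10*log(t + 3/2)/27] = -10/(6*t**2 - 9*t - 27), which equals f(t).
F(7) = -10*log(4)/27 + 10*log(17/2)/27; F(6) = -10*log(3)/27 + 10*log(15/2)/27.
Integral = F(7) - F(6) = -10*log(15/2)/27 - 10*log(4)/27 + 10*log(3)/27 + 10*log(17/2)/27.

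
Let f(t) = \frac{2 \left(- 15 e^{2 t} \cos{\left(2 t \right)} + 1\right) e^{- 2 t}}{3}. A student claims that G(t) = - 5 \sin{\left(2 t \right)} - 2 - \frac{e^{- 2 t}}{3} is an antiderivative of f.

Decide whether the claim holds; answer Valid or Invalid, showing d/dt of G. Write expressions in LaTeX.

d/dt[G] = \frac{\left(- 30 e^{2 t} \cos{\left(2 t \right)} + 2\right) e^{- 2 t}}{3}
This equals f(t) exactly, so the claim holds.

Valid. The derivative of G reproduces f.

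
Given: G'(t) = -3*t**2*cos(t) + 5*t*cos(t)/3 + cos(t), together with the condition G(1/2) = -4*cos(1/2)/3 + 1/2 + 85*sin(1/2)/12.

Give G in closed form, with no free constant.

G(t) = (-18*t**2*sin(t) + 10*t*sin(t) - 36*t*cos(t) + 42*sin(t) + 10*cos(t) + 3)/6

Integrate term by term and add the pieces.
A general antiderivative is -3*t**2*sin(t) + 5*t*sin(t)/3 - 6*t*cos(t) + 7*sin(t) + 5*cos(t)/3 + C.
The condition gives C = -4*cos(1/2)/3 + 1/2 + 85*sin(1/2)/12 - (-4*cos(1/2)/3 + 85*sin(1/2)/12) = 1/2.
So G(t) = (-18*t**2*sin(t) + 10*t*sin(t) - 36*t*cos(t) + 42*sin(t) + 10*cos(t) + 3)/6.
Check: d/dt[(-18*t**2*sin(t) + 10*t*sin(t) - 36*t*cos(t) + 42*sin(t) + 10*cos(t) + 3)/6] = -3*t**2*cos(t) + 5*t*cos(t)/3 + cos(t) = G'(t).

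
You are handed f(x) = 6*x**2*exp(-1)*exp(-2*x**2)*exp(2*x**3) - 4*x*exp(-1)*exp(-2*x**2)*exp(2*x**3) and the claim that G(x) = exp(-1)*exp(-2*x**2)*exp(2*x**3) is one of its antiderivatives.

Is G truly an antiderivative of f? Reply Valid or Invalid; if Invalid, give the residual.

Valid: G'(x) = f(x).

d/dx[G] = (6*x**2*exp(2*x**3) - 4*x*exp(2*x**3))*exp(-1)*exp(-2*x**2)
This equals f(x) exactly, so the claim holds.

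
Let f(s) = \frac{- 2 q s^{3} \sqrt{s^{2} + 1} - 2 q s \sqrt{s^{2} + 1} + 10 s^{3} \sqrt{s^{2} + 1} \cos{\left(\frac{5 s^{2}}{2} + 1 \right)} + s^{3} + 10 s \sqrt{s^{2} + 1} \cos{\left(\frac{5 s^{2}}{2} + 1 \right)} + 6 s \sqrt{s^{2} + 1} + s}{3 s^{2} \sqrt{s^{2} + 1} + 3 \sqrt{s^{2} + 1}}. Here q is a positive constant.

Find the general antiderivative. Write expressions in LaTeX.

Whatever form F(s) takes, F'(s) = f(s) is non-negotiable.
Check: d/ds[\frac{- q s^{2} + \sqrt{s^{2} + 1} + 3 \log{\left(\frac{s^{2}}{2} + \frac{1}{2} \right)} + 2 \sin{\left(\frac{5 s^{2}}{2} + 1 \right)}}{3}] = \frac{- 2 q s^{3} \sqrt{s^{2} + 1} - 2 q s \sqrt{s^{2} + 1} + 10 s^{3} \sqrt{s^{2} + 1} \cos{\left(\frac{5 s^{2}}{2} + 1 \right)} + s^{3} + 10 s \sqrt{s^{2} + 1} \cos{\left(\frac{5 s^{2}}{2} + 1 \right)} + 6 s \sqrt{s^{2} + 1} + s}{3 s^{2} \sqrt{s^{2} + 1} + 3 \sqrt{s^{2} + 1}} = f(s).

F(s) = \frac{- q s^{2} + \sqrt{s^{2} + 1} + 3 \log{\left(\frac{s^{2}}{2} + \frac{1}{2} \right)} + 2 \sin{\left(\frac{5 s^{2}}{2} + 1 \right)}}{3} + C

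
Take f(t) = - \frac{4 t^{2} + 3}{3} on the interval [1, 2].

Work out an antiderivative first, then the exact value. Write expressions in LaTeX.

Antiderivative: F(t) = - \frac{4 t^{3}}{9} - t; value = - \frac{37}{9}

Differentiate the proposed F(t) back; it has to land on f(t) exactly.
F(t) = - \frac{4 t^{3}}{9} - t is an antiderivative of f.
Check: d/dt[- \frac{4 t^{3}}{9} - t] = - \frac{4 t^{2}}{3} - 1, which equals f(t).
F(2) = - \frac{50}{9}; F(1) = - \frac{13}{9}.
Integral = F(2) - F(1) = - \frac{37}{9}.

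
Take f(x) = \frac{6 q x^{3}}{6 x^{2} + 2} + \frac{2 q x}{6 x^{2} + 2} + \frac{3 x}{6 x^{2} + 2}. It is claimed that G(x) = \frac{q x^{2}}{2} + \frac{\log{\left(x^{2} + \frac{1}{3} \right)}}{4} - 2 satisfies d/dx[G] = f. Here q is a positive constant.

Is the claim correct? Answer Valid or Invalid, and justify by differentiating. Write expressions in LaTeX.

Valid. The derivative of G reproduces f.

d/dx[G] = \frac{6 q x^{3} + 2 q x + 3 x}{6 x^{2} + 2}
This equals f(x) exactly, so the claim holds.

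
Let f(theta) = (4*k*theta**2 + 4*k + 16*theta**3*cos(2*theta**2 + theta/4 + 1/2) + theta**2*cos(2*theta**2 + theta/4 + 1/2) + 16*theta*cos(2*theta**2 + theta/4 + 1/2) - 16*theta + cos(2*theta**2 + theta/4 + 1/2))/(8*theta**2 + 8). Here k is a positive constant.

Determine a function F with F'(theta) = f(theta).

A first test for any F(theta): its theta-derivative must equal f(theta) identically.
Check: d/dtheta[(k*theta - 2*log(theta**2 + 1) + sin(2*theta**2 + theta/4 + 1/2))/2] = (4*k*theta**2 + 4*k + 16*theta**3*cos(2*theta**2 + theta/4 + 1/2) + theta**2*cos(2*theta**2 + theta/4 + 1/2) + 16*theta*cos(2*theta**2 + theta/4 + 1/2) - 16*theta + cos(2*theta**2 + theta/4 + 1/2))/(8*theta**2 + 8) = f(theta).

An antiderivative is F(theta) = (k*theta - 2*log(theta**2 + 1) + sin(2*theta**2 + theta/4 + 1/2))/2.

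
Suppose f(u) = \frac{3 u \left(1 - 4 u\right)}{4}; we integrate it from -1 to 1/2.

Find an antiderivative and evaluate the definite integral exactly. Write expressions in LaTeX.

Antiderivative: F(u) = - \frac{u^{2} \left(8 u - 3\right)}{8}; value = - \frac{45}{32}

Any candidate F(u) must reproduce f(u) exactly when differentiated.
F(u) = - \frac{u^{2} \left(8 u - 3\right)}{8} is an antiderivative of f.
Check: d/du[- \frac{u^{2} \left(8 u - 3\right)}{8}] = - 3 u^{2} + \frac{3 u}{4}, which equals f(u).
F(1/2) = - \frac{1}{32}; F(-1) = \frac{11}{8}.
Integral = F(1/2) - F(-1) = - \frac{45}{32}.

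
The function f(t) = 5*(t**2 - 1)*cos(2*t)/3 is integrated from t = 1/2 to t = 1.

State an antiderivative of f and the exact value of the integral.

For F(t) to be correct the identity F'(t) - f(t) = 0 must hold.
F(t) = 5*t**2*sin(2*t)/6 + 5*t*cos(2*t)/6 - 5*sin(2*t)/4 is an antiderivative of f.
Check: d/dt[5*t**2*sin(2*t)/6 + 5*t*cos(2*t)/6 - 5*sin(2*t)/4] = 5*t**2*cos(2*t)/3 - 5*cos(2*t)/3, which equals f(t).
F(1) = -5*sin(2)/12 + 5*cos(2)/6; F(1/2) = -25*sin(1)/24 + 5*cos(1)/12.
Integral = F(1) - F(1/2) = -5*sin(2)/12 + 5*cos(2)/6 - 5*cos(1)/12 + 25*sin(1)/24.

Antiderivative: F(t) = 5*t**2*sin(2*t)/6 + 5*t*cos(2*t)/6 - 5*sin(2*t)/4; value = -5*sin(2)/12 + 5*cos(2)/6 - 5*cos(1)/12 + 25*sin(1)/24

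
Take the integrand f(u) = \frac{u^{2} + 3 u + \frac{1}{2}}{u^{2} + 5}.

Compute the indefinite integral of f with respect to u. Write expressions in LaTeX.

F(u) = u + \frac{3 \log{\left(u^{2} + 5 \right)}}{2} - \frac{9 \sqrt{5} \operatorname{atan}{\left(\frac{\sqrt{5} u}{5} \right)}}{10} + C

A first test for any F(u): its u-derivative must equal f(u) identically.
Check: d/du[u + \frac{3 \log{\left(u^{2} + 5 \right)}}{2} - \frac{9 \sqrt{5} \operatorname{atan}{\left(\frac{\sqrt{5} u}{5} \right)}}{10}] = \frac{2 u^{2} + 6 u + 1}{2 u^{2} + 10}, which equals f(u).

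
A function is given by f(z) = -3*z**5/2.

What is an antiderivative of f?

An antiderivative is F(z) = -z**6/4.

Check any antiderivative F(z) by computing F'(z) and comparing it with f(z).
Check: d/dz[-z**6/4] = -3*z**5/2 = f(z).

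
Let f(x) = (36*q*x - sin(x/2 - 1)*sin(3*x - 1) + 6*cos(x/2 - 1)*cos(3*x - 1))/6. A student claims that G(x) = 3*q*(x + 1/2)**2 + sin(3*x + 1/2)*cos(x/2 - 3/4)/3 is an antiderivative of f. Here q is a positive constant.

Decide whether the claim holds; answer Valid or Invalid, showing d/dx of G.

d/dx[G] = 6*q*x + 3*q - sin(x/2 - 3/4)*sin(3*x + 1/2)/6 + cos(x/2 - 3/4)*cos(3*x + 1/2)
d/dx[G] - f(x) = 3*q + sin(x/2 - 1)*sin(3*x - 1)/6 - sin(x/2 - 3/4)*sin(3*x + 1/2)/6 - cos(x/2 - 1)*cos(3*x - 1) + cos(x/2 - 3/4)*cos(3*x + 1/2) != 0.

Invalid: d/dx[G] - f = 3*q + sin(x/2 - 1)*sin(3*x - 1)/6 - sin(x/2 - 3/4)*sin(3*x + 1/2)/6 - cos(x/2 - 1)*cos(3*x - 1) + cos(x/2 - 3/4)*cos(3*x + 1/2), which is not 0.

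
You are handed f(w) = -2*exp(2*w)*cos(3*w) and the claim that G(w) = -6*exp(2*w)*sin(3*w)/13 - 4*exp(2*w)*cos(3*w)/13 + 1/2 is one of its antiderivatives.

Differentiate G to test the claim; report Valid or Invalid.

d/dw[G] = -2*exp(2*w)*cos(3*w)
This equals f(w) exactly, so the claim holds.

Valid: G'(w) = f(w).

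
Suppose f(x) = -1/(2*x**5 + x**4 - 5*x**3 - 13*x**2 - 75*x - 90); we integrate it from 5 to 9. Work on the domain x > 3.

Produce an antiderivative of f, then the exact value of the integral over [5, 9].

Factor the denominator ((x - 3)*(x + 2)*(2*x + 3)*(x**2 + 5)) and decompose: f = -(25*x - 23)/(3654*(x**2 + 5)) + 16/(261*(2*x + 3)) - 1/(45*(x + 2)) - 1/(630*(x - 3)); each piece integrates to a log, atan, or power term.
F(x) = (-58*log(x - 3) + 1120*log(x + 3/2) - 812*log(x + 2) - 125*log(x**2 + 5) + 46*sqrt(5)*atan(sqrt(5)*x/5))/36540 is an antiderivative of f.
Check: d/dx[(-58*log(x - 3) + 1120*log(x + 3/2) - 812*log(x + 2) - 125*log(x**2 + 5) + 46*sqrt(5)*atan(sqrt(5)*x/5))/36540] = -1/(2*x**5 + x**4 - 5*x**3 - 13*x**2 - 75*x - 90) = f(x).
F(9) = -log(11)/45 - 25*log(86)/7308 - log(6)/630 + 23*sqrt(5)*atan(9*sqrt(5)/5)/18270 + 8*log(21/2)/261; F(5) = -log(7)/45 - 25*log(30)/7308 - log(2)/630 + 23*sqrt(5)*atan(sqrt(5))/18270 + 8*log(13/2)/261.
Integral = F(9) - F(5) = -8*log(13/2)/261 - log(11)/45 - 25*log(86)/7308 - 23*sqrt(5)*atan(sqrt(5))/18270 - log(6)/630 + log(2)/630 + 23*sqrt(5)*atan(9*sqrt(5)/5)/18270 + 25*log(30)/7308 + log(7)/45 + 8*log(21/2)/261.

Antiderivative: F(x) = (-58*log(x - 3) + 1120*log(x + 3/2) - 812*log(x + 2) - 125*log(x**2 + 5) + 46*sqrt(5)*atan(sqrt(5)*x/5))/36540; value = -8*log(13/2)/261 - log(11)/45 - 25*log(86)/7308 - 23*sqrt(5)*atan(sqrt(5))/18270 - log(6)/630 + log(2)/630 + 23*sqrt(5)*atan(9*sqrt(5)/5)/18270 + 25*log(30)/7308 + log(7)/45 + 8*log(21/2)/261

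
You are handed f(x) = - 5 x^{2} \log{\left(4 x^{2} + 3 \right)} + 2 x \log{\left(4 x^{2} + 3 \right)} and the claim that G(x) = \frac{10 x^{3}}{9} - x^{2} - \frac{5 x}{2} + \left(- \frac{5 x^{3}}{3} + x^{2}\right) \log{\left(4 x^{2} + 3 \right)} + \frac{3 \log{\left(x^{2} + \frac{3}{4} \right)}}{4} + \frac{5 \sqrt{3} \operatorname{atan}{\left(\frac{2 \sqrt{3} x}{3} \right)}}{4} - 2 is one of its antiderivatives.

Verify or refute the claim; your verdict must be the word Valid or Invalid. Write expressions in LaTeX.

Valid - the claim checks out under differentiation.

d/dx[G] = - 5 x^{2} \log{\left(4 x^{2} + 3 \right)} + 2 x \log{\left(4 x^{2} + 3 \right)}
This equals f(x) exactly, so the claim holds.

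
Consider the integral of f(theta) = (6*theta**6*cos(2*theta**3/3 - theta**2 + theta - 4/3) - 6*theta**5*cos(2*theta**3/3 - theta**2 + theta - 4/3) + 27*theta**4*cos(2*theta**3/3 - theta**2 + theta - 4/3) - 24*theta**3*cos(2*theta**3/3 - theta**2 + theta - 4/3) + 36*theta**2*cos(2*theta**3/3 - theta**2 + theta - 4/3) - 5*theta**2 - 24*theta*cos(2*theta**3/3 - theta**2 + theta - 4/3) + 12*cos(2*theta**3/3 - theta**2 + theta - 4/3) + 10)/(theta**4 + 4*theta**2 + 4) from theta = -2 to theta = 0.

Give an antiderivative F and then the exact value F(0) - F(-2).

Antiderivative: F(theta) = 5*theta/(theta**2 + 2) + 3*sin(2*theta**3/3 - theta**2 + theta - 4/3); value = -3*sin(4/3) + 3*sin(38/3) + 5/3

Recover f(theta) by differentiating a candidate F(theta); any mismatch rules it out.
F(theta) = 5*theta/(theta**2 + 2) + 3*sin(2*theta**3/3 - theta**2 + theta - 4/3) is an antiderivative of f.
Check: d/dtheta[5*theta/(theta**2 + 2) + 3*sin(2*theta**3/3 - theta**2 + theta - 4/3)] = (6*theta**6*cos(2*theta**3/3 - theta**2 + theta - 4/3) - 6*theta**5*cos(2*theta**3/3 - theta**2 + theta - 4/3) + 27*theta**4*cos(2*theta**3/3 - theta**2 + theta - 4/3) - 24*theta**3*cos(2*theta**3/3 - theta**2 + theta - 4/3) + 36*theta**2*cos(2*theta**3/3 - theta**2 + theta - 4/3) - 5*theta**2 - 24*theta*cos(2*theta**3/3 - theta**2 + theta - 4/3) + 12*cos(2*theta**3/3 - theta**2 + theta - 4/3) + 10)/(theta**4 + 4*theta**2 + 4) = f(theta).
F(0) = -3*sin(4/3); F(-2) = -5/3 - 3*sin(38/3).
Integral = F(0) - F(-2) = -3*sin(4/3) + 3*sin(38/3) + 5/3.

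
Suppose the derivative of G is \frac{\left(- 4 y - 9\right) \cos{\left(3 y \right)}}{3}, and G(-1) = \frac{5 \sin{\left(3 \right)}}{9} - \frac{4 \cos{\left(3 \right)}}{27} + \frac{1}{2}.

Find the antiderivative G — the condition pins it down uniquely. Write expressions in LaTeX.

A first test for any G(y): its y-derivative must equal the given G'(y).
A general antiderivative is - \frac{4 y \sin{\left(3 y \right)}}{9} - \sin{\left(3 y \right)} - \frac{4 \cos{\left(3 y \right)}}{27} + C.
The condition gives C = \frac{5 \sin{\left(3 \right)}}{9} - \frac{4 \cos{\left(3 \right)}}{27} + \frac{1}{2} - (\frac{5 \sin{\left(3 \right)}}{9} - \frac{4 \cos{\left(3 \right)}}{27}) = \frac{1}{2}.
So G(y) = - \frac{4 y \sin{\left(3 y \right)}}{9} - \sin{\left(3 y \right)} - \frac{4 \cos{\left(3 y \right)}}{27} + \frac{1}{2}.
Check: d/dy[- \frac{4 y \sin{\left(3 y \right)}}{9} - \sin{\left(3 y \right)} - \frac{4 \cos{\left(3 y \right)}}{27} + \frac{1}{2}] = - \frac{4 y \cos{\left(3 y \right)}}{3} - 3 \cos{\left(3 y \right)}, which equals G'(y).

G(y) = - \frac{4 y \sin{\left(3 y \right)}}{9} - \sin{\left(3 y \right)} - \frac{4 \cos{\left(3 y \right)}}{27} + \frac{1}{2}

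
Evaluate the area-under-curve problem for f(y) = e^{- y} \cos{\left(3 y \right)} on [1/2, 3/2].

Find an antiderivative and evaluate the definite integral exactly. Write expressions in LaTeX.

Antiderivative: F(y) = \frac{3 e^{- y} \sin{\left(3 y \right)}}{10} - \frac{e^{- y} \cos{\left(3 y \right)}}{10}; value = - \frac{3 \sin{\left(\frac{3}{2} \right)}}{10 e^{\frac{1}{2}}} + \frac{3 \sin{\left(\frac{9}{2} \right)}}{10 e^{\frac{3}{2}}} + \frac{\cos{\left(\frac{3}{2} \right)}}{10 e^{\frac{1}{2}}} - \frac{\cos{\left(\frac{9}{2} \right)}}{10 e^{\frac{3}{2}}}

Whatever form F(y) takes, F'(y) = f(y) is non-negotiable.
F(y) = \frac{3 e^{- y} \sin{\left(3 y \right)}}{10} - \frac{e^{- y} \cos{\left(3 y \right)}}{10} is an antiderivative of f.
Check: d/dy[\frac{3 e^{- y} \sin{\left(3 y \right)}}{10} - \frac{e^{- y} \cos{\left(3 y \right)}}{10}] = e^{- y} \cos{\left(3 y \right)} = f(y).
F(3/2) = \frac{3 \sin{\left(\frac{9}{2} \right)}}{10 e^{\frac{3}{2}}} - \frac{\cos{\left(\frac{9}{2} \right)}}{10 e^{\frac{3}{2}}}; F(1/2) = - \frac{\cos{\left(\frac{3}{2} \right)}}{10 e^{\frac{1}{2}}} + \frac{3 \sin{\left(\frac{3}{2} \right)}}{10 e^{\frac{1}{2}}}.
Integral = F(3/2) - F(1/2) = - \frac{3 \sin{\left(\frac{3}{2} \right)}}{10 e^{\frac{1}{2}}} + \frac{3 \sin{\left(\frac{9}{2} \right)}}{10 e^{\frac{3}{2}}} + \frac{\cos{\left(\frac{3}{2} \right)}}{10 e^{\frac{1}{2}}} - \frac{\cos{\left(\frac{9}{2} \right)}}{10 e^{\frac{3}{2}}}.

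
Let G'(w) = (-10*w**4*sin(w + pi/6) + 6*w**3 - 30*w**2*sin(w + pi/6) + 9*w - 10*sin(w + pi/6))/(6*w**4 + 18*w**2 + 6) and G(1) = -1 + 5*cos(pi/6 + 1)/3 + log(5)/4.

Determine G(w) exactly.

Check a candidate G(w) by differentiating: d/dw[G] must match the given G'(w).
A general antiderivative is log(w**4 + 3*w**2 + 1)/4 + 5*cos(w + pi/6)/3 + C.
The condition gives C = -1 + 5*cos(pi/6 + 1)/3 + log(5)/4 - (5*cos(pi/6 + 1)/3 + log(5)/4) = -1.
So G(w) = log(w**4 + 3*w**2 + 1)/4 + 5*cos(w + pi/6)/3 - 1.
Check: d/dw[log(w**4 + 3*w**2 + 1)/4 + 5*cos(w + pi/6)/3 - 1] = (-10*w**4*sin(w + pi/6) + 6*w**3 - 30*w**2*sin(w + pi/6) + 9*w - 10*sin(w + pi/6))/(6*w**4 + 18*w**2 + 6) = G'(w).

G(w) = log(w**4 + 3*w**2 + 1)/4 + 5*cos(w + pi/6)/3 - 1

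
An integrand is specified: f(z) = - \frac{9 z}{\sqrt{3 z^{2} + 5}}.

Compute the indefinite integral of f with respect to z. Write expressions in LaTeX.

F(z) = - 3 \sqrt{3 z^{2} + 5} + C

f matches the chain-rule pattern g'(h)*h' with inner function h(z) = 3 z^{2} + 5; substituting u = h(z) collapses the integral.
Check: d/dz[- 3 \sqrt{3 z^{2} + 5}] = - \frac{9 z}{\sqrt{3 z^{2} + 5}} = f(z).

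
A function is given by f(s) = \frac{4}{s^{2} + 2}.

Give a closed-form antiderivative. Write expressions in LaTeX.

An antiderivative is F(s) = 2 \sqrt{2} \operatorname{atan}{\left(\frac{\sqrt{2} s}{2} \right)}.

Any candidate F(s) must reproduce f(s) exactly when differentiated.
Check: d/ds[2 \sqrt{2} \operatorname{atan}{\left(\frac{\sqrt{2} s}{2} \right)}] = \frac{4}{s^{2} + 2} = f(s).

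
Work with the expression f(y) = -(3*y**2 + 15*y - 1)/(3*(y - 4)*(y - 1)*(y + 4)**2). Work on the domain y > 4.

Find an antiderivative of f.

The denominator factors as 3*(y - 4)*(y - 1)*(y + 4)**2; partial fractions split f into directly integrable pieces: 529/(4800*(y + 4)) + 13/(120*(y + 4)**2) + 17/(225*(y - 1)) - 107/(576*(y - 4)).
Check: d/dy[(-2675*y*log(y - 4) + 1088*y*log(y - 1) + 1587*y*log(y + 4) - 10700*log(y - 4) + 4352*log(y - 1) + 6348*log(y + 4) - 1560)/(14400*y + 57600)] = (-3*y**2 - 15*y + 1)/(3*y**4 + 9*y**3 - 60*y**2 - 144*y + 192), which equals f(y).

An antiderivative is F(y) = (-2675*y*log(y - 4) + 1088*y*log(y - 1) + 1587*y*log(y + 4) - 10700*log(y - 4) + 4352*log(y - 1) + 6348*log(y + 4) - 1560)/(14400*y + 57600).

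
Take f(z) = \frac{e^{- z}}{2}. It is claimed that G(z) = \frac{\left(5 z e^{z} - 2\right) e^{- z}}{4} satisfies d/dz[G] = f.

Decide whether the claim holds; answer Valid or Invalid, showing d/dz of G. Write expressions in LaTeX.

d/dz[G] = \frac{\left(5 e^{z} + 2\right) e^{- z}}{4}
d/dz[G] - f(z) = \frac{5}{4} != 0.

Invalid: d/dz[G] - f = \frac{5}{4}, which is not 0.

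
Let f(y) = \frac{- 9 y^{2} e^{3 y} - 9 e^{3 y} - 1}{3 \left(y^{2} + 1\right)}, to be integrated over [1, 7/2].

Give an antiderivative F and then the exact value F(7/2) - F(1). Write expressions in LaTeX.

Antiderivative: F(y) = - \frac{3 e^{3 y} + \operatorname{atan}{\left(y \right)}}{3}; value = - e^{\frac{21}{2}} - \frac{\operatorname{atan}{\left(\frac{7}{2} \right)}}{3} + \frac{\pi}{12} + e^{3}

Check any antiderivative F(y) by computing F'(y) and comparing it with f(y).
F(y) = - \frac{3 e^{3 y} + \operatorname{atan}{\left(y \right)}}{3} is an antiderivative of f.
Check: d/dy[- \frac{3 e^{3 y} + \operatorname{atan}{\left(y \right)}}{3}] = \frac{- 9 y^{2} e^{3 y} - 9 e^{3 y} - 1}{3 y^{2} + 3}, which equals f(y).
F(7/2) = - e^{\frac{21}{2}} - \frac{\operatorname{atan}{\left(\frac{7}{2} \right)}}{3}; F(1) = - e^{3} - \frac{\pi}{12}.
Integral = F(7/2) - F(1) = - e^{\frac{21}{2}} - \frac{\operatorname{atan}{\left(\frac{7}{2} \right)}}{3} + \frac{\pi}{12} + e^{3}.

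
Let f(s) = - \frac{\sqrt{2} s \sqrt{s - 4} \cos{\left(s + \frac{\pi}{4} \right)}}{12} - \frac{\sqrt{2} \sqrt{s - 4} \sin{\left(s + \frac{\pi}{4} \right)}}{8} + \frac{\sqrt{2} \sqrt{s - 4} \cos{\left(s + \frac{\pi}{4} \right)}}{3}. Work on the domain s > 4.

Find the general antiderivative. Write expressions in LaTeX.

F(s) = - \frac{s \sqrt{\frac{s}{2} - 2} \sin{\left(s + \frac{\pi}{4} \right)}}{6} + \frac{2 \sqrt{\frac{s}{2} - 2} \sin{\left(s + \frac{\pi}{4} \right)}}{3} + C

f has the shape u'v + uv' for u = - \frac{\left(\frac{s}{2} - 2\right)^{\frac{3}{2}}}{3} and v = \sin{\left(s + \frac{\pi}{4} \right)} — it is the derivative of the product u*v.
Check: d/ds[- \frac{s \sqrt{\frac{s}{2} - 2} \sin{\left(s + \frac{\pi}{4} \right)}}{6} + \frac{2 \sqrt{\frac{s}{2} - 2} \sin{\left(s + \frac{\pi}{4} \right)}}{3}] = \frac{\sqrt{2} \left(- 2 s^{2} \cos{\left(s + \frac{\pi}{4} \right)} - 3 s \sin{\left(s + \frac{\pi}{4} \right)} + 16 s \cos{\left(s + \frac{\pi}{4} \right)} + 12 \sin{\left(s + \frac{\pi}{4} \right)} - 32 \cos{\left(s + \frac{\pi}{4} \right)}\right)}{24 \sqrt{s - 4}}, which equals f(s).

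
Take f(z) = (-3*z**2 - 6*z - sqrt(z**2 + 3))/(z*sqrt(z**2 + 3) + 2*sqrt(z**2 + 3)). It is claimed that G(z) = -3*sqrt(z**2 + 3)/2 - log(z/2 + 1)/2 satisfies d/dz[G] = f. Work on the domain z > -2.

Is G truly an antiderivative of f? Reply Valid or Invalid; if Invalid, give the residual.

d/dz[G] = (-3*z**2 - 6*z - sqrt(z**2 + 3))/(2*z*sqrt(z**2 + 3) + 4*sqrt(z**2 + 3))
d/dz[G] - f(z) = (3*z**2*sqrt(z**2 + 3) + z**2 + 6*z*sqrt(z**2 + 3) + 3)/(2*z**3 + 4*z**2 + 6*z + 12) != 0.

Invalid: d/dz[G] - f = (3*z**2*sqrt(z**2 + 3) + z**2 + 6*z*sqrt(z**2 + 3) + 3)/(2*z**3 + 4*z**2 + 6*z + 12), which is not 0.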